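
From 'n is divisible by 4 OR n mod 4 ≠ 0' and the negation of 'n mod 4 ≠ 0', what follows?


Disjunctive syllogism: from (P ∨ Q) and ¬P, infer Q.
One disjunct, 'n mod 4 ≠ 0', is ruled out; the other must hold.

n is divisible by 4


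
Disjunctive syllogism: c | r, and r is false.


Disjunctive syllogism: from (P ∨ Q) and ¬P, infer Q.
One disjunct, 'r', is ruled out; the other must hold.

c


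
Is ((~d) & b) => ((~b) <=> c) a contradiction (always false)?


Truth table over {b, c, d}:
b | c | d | φ
-------------
False | False | False | True
True | False | False | True
False | True | False | True
True | True | False | False
False | False | True | True
True | False | True | True
False | True | True | True
True | True | True | True
Satisfying assignment at row 1: b=False, c=False, d=False gives True.

No, it is not a contradiction.


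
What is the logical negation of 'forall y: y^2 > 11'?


¬(forall x: φ) = exists x: ¬φ, and ¬(exists x: φ) = forall x: ¬φ.
Apply to the universal statement.

exists y: ~(y^2 > 11)


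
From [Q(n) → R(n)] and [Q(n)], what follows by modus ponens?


Modus ponens: from (P → Q) and P, infer Q.
P = 'Q(n)' is asserted, and P → Q holds, so Q follows.

R(n).


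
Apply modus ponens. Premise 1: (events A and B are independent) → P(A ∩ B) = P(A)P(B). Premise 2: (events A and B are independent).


Modus ponens: from (P → Q) and P, infer Q.
P = '(events A and B are independent)' is asserted, and P → Q holds, so Q follows.

P(A ∩ B) = P(A)P(B).


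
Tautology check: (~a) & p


Build the truth table over {a, p}:
a | p | φ
---------
False | False | False
True | False | False
False | True | True
True | True | False
Counterexample at row 1: with a=False, p=False, the formula is False.

No, it is not a tautology.


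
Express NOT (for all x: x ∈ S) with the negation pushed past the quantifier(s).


¬(for all x: φ) = there exists x: ¬φ, and ¬(there exists x: φ) = for all x: ¬φ.
Apply to the universal statement.

there exists x: NOT(x ∈ S)


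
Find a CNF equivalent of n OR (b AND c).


Step 1: Distribute ∨ over ∧: n ∨ (b ∧ c) = (n ∨ b) ∧ (n ∨ c).

(n OR b) AND (n OR c)


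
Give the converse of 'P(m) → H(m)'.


The converse of (P → Q) is (Q → P). It is not in general equivalent to the original.
Here P = 'P(m)' and Q = 'H(m)'.

If H(m), then P(m).


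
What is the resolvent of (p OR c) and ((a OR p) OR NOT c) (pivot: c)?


The clauses contain complementary literals c and NOTc.
Resolution eliminates this pair and disjoins the remaining literals (merging duplicates).

(p OR a)


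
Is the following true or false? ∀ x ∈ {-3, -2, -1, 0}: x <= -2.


Evaluate the predicate on each element: -3:T, -2:T, -1:F, 0:F.
Counterexample x = -1 fails the predicate.

F


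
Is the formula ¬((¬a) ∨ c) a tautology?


Build the truth table over {a, c}:
a | c | φ
---------
F | F | F
T | F | T
F | T | F
T | T | F
Counterexample at row 1: with a=F, c=F, the formula is F.

No, it is not a tautology.


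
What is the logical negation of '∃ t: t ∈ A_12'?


¬(∀ x: φ) = ∃ x: ¬φ, and ¬(∃ x: φ) = ∀ x: ¬φ.
Apply to the existential statement.

∀ t: ¬(t ∈ A_12)


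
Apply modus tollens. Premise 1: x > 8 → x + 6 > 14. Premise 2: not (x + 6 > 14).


Modus tollens: from (P → Q) and ¬Q, infer ¬P.
Q = 'x + 6 > 14' is denied; since P → Q, P must also fail.

Not (x > 8).


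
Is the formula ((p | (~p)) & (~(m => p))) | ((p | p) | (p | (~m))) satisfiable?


Search for a satisfying assignment over {m, p}.
Try m=False, p=False: the formula evaluates to True.
A satisfying assignment exists.

Satisfiable.


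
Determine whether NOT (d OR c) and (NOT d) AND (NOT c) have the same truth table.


Compare truth tables:
c | d | φ | ψ
-------------
F | F | T | T
T | F | F | F
F | T | F | F
T | T | F | F
The columns φ and ψ agree on every row.

Yes, they are logically equivalent.


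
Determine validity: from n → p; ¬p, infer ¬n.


This matches the form of modus tollens: the conclusion follows in every model of the premises.

Valid.


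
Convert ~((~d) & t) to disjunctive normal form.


Step 1: Apply De Morgan: ¬((¬d) ∧ t) = ¬(¬d) ∨ ¬t.
Step 2: Eliminate any double negations (¬¬X = X).

d | (~t)


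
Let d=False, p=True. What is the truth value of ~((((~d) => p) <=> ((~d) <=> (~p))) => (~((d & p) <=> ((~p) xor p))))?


Substitute d=False, p=True:
… (earlier sub-steps elided)
~p = False
(~d) <=> (~p) = True <=> False = False
((~d) => p) <=> ((~d) <=> (~p)) = True <=> False = False
d & p = False & True = False
~p = False
(~p) xor p = False xor True = True
(d & p) <=> ((~p) xor p) = False <=> True = False
~((d & p) <=> ((~p) xor p)) = True
(((~d) => p) <=> ((~d) <=> (~p))) => (~((d & p) <=> ((~p) xor p))) = False => True = True
~((((~d) => p) <=> ((~d) <=> (~p))) => (~((d & p) <=> ((~p) xor p)))) = False

False


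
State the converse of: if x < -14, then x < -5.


The converse of (P → Q) is (Q → P). It is not in general equivalent to the original.
Here P = 'x < -14' and Q = 'x < -5'.

If x < -5, then x < -14.


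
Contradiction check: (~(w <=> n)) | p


Truth table over {n, p, w}:
n | p | w | φ
-------------
False | False | False | False
True | False | False | True
False | True | False | True
True | True | False | True
False | False | True | True
True | False | True | False
False | True | True | True
True | True | True | True
Satisfying assignment at row 2: n=True, p=False, w=False gives True.

No, it is not a contradiction.


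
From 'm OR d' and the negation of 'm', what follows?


Disjunctive syllogism: from (P ∨ Q) and ¬P, infer Q.
One disjunct, 'm', is ruled out; the other must hold.

d


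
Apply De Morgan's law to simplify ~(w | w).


De Morgan: the negation of a disjunction is the conjunction of the negations.
Distribute ~ across |, flipping it to &, and negate each literal.

(~w) & (~w)


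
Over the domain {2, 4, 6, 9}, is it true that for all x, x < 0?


Evaluate the predicate on each element: 2:F, 4:F, 6:F, 9:F.
Counterexample x = 2 fails the predicate.

F


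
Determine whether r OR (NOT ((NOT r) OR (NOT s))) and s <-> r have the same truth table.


Compare truth tables:
r | s | φ | ψ
-------------
F | F | F | T
T | F | T | F
F | T | F | F
T | T | T | T
They differ at row 1 (r=F, s=F): φ=F but ψ=T.

No, they are not logically equivalent.


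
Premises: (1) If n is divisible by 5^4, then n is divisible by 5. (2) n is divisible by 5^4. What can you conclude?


Modus ponens: from (P → Q) and P, infer Q.
P = 'n is divisible by 5^4' is asserted, and P → Q holds, so Q follows.

n is divisible by 5.


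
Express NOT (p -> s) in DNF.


Step 1: Rewrite implication then negate: ¬(¬p ∨ s) = p ∧ ¬s.

p AND (NOT s)


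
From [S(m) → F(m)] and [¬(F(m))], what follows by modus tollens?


Modus tollens: from (P → Q) and ¬Q, infer ¬P.
Q = 'F(m)' is denied; since P → Q, P must also fail.

Not (S(m)).


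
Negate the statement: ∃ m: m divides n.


¬(∀ x: φ) = ∃ x: ¬φ, and ¬(∃ x: φ) = ∀ x: ¬φ.
Apply to the existential statement.

∀ m: ¬(m divides n)


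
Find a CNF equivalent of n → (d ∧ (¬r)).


Step 1: Rewrite n → (d ∧ (¬r)) as ¬n ∨ (d ∧ (¬r)).
Step 2: Distribute ∨ over ∧.

((¬n) ∨ d) ∧ ((¬n) ∨ (¬r))


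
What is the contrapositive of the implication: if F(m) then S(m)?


The contrapositive of (P → Q) is (¬Q → ¬P); it is logically equivalent to the original.
Here P = 'F(m)' and Q = 'S(m)'.

If not (S(m)), then not (F(m)).


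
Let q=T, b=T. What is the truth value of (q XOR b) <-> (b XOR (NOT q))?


Substitute q=T, b=T:
q XOR b = T XOR T = F
NOT q = F
b XOR (NOT q) = T XOR F = T
(q XOR b) <-> (b XOR (NOT q)) = F <-> T = F

F


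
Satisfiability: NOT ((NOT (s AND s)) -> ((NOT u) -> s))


Search for a satisfying assignment over {s, u}.
Try s=F, u=F: the formula evaluates to T.
A satisfying assignment exists.

Satisfiable.


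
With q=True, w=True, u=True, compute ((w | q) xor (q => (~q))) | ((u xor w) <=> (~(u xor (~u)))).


Substitute q=True, w=True, u=True:
w | q = True | True = True
~q = False
q => (~q) = True => False = False
(w | q) xor (q => (~q)) = True xor False = True
u xor w = True xor True = False
~u = False
u xor (~u) = True xor False = True
~(u xor (~u)) = False
(u xor w) <=> (~(u xor (~u))) = False <=> False = True
((w | q) xor (q => (~q))) | ((u xor w) <=> (~(u xor (~u)))) = True | True = True

True


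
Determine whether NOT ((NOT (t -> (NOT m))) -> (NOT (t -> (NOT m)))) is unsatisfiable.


Truth table over {m, t}:
m | t | φ
---------
F | F | F
T | F | F
F | T | F
T | T | F
Every row is false.

Yes, it is a contradiction.


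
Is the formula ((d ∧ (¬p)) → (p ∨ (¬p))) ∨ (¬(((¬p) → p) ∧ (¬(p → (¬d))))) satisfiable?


Search for a satisfying assignment over {d, p}.
Try d=F, p=F: the formula evaluates to T.
A satisfying assignment exists.

Satisfiable.


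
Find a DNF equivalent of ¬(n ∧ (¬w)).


Step 1: Apply De Morgan: ¬(n ∧ (¬w)) = ¬n ∨ ¬(¬w).
Step 2: Eliminate any double negations (¬¬X = X).

(¬n) ∨ w


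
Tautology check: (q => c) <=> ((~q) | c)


Build the truth table over {c, q}:
c | q | φ
---------
False | False | True
True | False | True
False | True | True
True | True | True
Every row evaluates to true.

Yes, it is a tautology.


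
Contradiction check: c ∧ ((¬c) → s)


Truth table over {c, s}:
c | s | φ
---------
F | F | F
T | F | T
F | T | F
T | T | T
Satisfying assignment at row 2: c=T, s=F gives T.

No, it is not a contradiction.


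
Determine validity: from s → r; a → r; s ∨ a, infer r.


This matches the form of proof by cases: the conclusion follows in every model of the premises.

Valid.


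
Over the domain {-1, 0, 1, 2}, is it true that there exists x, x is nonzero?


Evaluate the predicate on each element: -1:T, 0:F, 1:T, 2:T.
Witness x = -1 satisfies the predicate.

T


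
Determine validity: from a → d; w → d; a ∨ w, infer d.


This matches the form of proof by cases: the conclusion follows in every model of the premises.

Valid.


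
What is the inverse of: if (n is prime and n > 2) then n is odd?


The inverse of (P → Q) is (¬P → ¬Q). It is equivalent to the converse, not to the original.
Here P = '(n is prime and n > 2)' and Q = 'n is odd'.

If not ((n is prime and n > 2)), then not (n is odd).


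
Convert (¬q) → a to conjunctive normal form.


Step 1: Rewrite (¬q) → a as ¬(¬q) ∨ a.
Step 2: Eliminate any double negations (¬¬X = X).

q ∨ a


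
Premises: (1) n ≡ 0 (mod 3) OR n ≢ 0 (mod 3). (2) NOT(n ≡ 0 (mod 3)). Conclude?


Disjunctive syllogism: from (P ∨ Q) and ¬P, infer Q.
One disjunct, 'n ≡ 0 (mod 3)', is ruled out; the other must hold.

n ≢ 0 (mod 3)


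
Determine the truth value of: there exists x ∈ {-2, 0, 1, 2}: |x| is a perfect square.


Evaluate the predicate on each element: -2:F, 0:T, 1:T, 2:F.
Witness x = 0 satisfies the predicate.

T


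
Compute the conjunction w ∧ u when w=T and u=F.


Conjunction is true only when both operands are true.
Substitute: w=T, u=F.
T ∧ F evaluates to F.

F


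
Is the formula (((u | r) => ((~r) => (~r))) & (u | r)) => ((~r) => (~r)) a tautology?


Build the truth table over {r, u}:
r | u | φ
---------
False | False | True
True | False | True
False | True | True
True | True | True
Every row evaluates to true.

Yes, it is a tautology.


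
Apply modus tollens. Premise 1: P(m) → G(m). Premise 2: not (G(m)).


Modus tollens: from (P → Q) and ¬Q, infer ¬P.
Q = 'G(m)' is denied; since P → Q, P must also fail.

Not (P(m)).


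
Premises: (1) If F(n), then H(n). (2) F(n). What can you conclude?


Modus ponens: from (P → Q) and P, infer Q.
P = 'F(n)' is asserted, and P → Q holds, so Q follows.

H(n).


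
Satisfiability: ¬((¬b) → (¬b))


Check all 2 assignments over {b}:
b | φ
-----
F | F
T | F
No assignment makes the formula true.

Unsatisfiable.


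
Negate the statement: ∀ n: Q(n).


¬(∀ x: φ) = ∃ x: ¬φ, and ¬(∃ x: φ) = ∀ x: ¬φ.
Apply to the universal statement.

∃ n: ¬(Q(n))


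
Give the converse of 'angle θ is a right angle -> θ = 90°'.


The converse of (P → Q) is (Q → P). It is not in general equivalent to the original.
Here P = 'angle θ is a right angle' and Q = 'θ = 90°'.

If θ = 90°, then angle θ is a right angle.


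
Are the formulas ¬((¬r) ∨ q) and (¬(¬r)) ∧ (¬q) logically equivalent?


Compare truth tables:
q | r | φ | ψ
-------------
F | F | F | F
T | F | F | F
F | T | T | T
T | T | F | F
The columns φ and ψ agree on every row.

Yes, they are logically equivalent.


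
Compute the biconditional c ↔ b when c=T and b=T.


Biconditional is true when both operands have the same truth value.
Substitute: c=T, b=T.
T ↔ T evaluates to T.

T


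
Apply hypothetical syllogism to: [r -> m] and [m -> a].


Hypothetical syllogism: from (P → Q) and (Q → R), infer (P → R).
Chain the two implications through the shared middle term 'm'.

r -> a


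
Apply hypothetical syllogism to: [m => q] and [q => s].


Hypothetical syllogism: from (P → Q) and (Q → R), infer (P → R).
Chain the two implications through the shared middle term 'q'.

m => s


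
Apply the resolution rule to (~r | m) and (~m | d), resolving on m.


The clauses contain complementary literals m and ~m.
Resolution eliminates this pair and disjoins the remaining literals (merging duplicates).

(~r | d)


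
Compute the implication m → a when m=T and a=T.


Implication is false only when antecedent is true and consequent is false.
Substitute: m=T, a=T.
T → T evaluates to T.

T


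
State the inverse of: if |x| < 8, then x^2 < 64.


The inverse of (P → Q) is (¬P → ¬Q). It is equivalent to the converse, not to the original.
Here P = '|x| < 8' and Q = 'x^2 < 64'.

If not (|x| < 8), then not (x^2 < 64).


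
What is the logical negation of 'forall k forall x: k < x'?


Negation flips each quantifier (∀↔∃) and negates the inner predicate.
¬(forall k forall x: φ) = exists k exists x: ¬φ.

exists k exists x: ~(k < x)


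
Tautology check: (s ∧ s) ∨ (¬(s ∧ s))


Build the truth table over {s}:
s | φ
-----
F | T
T | T
Every row evaluates to true.

Yes, it is a tautology.


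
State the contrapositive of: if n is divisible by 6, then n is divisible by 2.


The contrapositive of (P → Q) is (¬Q → ¬P); it is logically equivalent to the original.
Here P = 'n is divisible by 6' and Q = 'n is divisible by 2'.

If not (n is divisible by 2), then not (n is divisible by 6).


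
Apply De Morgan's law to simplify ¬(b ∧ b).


De Morgan: the negation of a conjunction is the disjunction of the negations.
Distribute ¬ across ∧, flipping it to ∨, and negate each literal.

(¬b) ∨ (¬b)


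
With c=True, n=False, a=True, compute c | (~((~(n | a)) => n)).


Substitute c=True, n=False, a=True:
n | a = False | True = True
~(n | a) = False
(~(n | a)) => n = False => False = True
~((~(n | a)) => n) = False
c | (~((~(n | a)) => n)) = True | False = True

True


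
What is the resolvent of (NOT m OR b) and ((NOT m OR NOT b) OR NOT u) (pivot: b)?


The clauses contain complementary literals b and NOTb.
Resolution eliminates this pair and disjoins the remaining literals (merging duplicates).

(NOT m OR NOT u)


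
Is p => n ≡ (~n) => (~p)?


Compare truth tables:
n | p | φ | ψ
-------------
False | False | True | True
True | False | True | True
False | True | False | False
True | True | True | True
The columns φ and ψ agree on every row.

Yes, they are logically equivalent.


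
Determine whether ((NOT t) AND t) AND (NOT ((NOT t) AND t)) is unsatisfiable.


Truth table over {t}:
t | φ
-----
F | F
T | F
Every row is false.

Yes, it is a contradiction.


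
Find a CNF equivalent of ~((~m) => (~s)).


Step 1: Rewrite (¬m) → (¬s) as ¬(¬m) ∨ (¬s).
Step 2: Negate: ¬(¬(¬m) ∨ (¬s)) = (¬m) ∧ ¬(¬s) (De Morgan + double negation).
Step 3: Eliminate any double negations (¬¬X = X).

(~m) & s


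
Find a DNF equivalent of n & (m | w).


Step 1: Distribute ∧ over ∨: n ∧ (m ∨ w) = (n ∧ m) ∨ (n ∧ w).

(n & m) | (n & w)


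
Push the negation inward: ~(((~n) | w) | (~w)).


De Morgan: the negation of a disjunction is the conjunction of the negations.
Distribute ~ across |, flipping it to &, and negate each literal.

(n & (~w)) & w


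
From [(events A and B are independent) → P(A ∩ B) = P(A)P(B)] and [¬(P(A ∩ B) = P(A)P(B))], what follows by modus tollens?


Modus tollens: from (P → Q) and ¬Q, infer ¬P.
Q = 'P(A ∩ B) = P(A)P(B)' is denied; since P → Q, P must also fail.

Not ((events A and B are independent)).


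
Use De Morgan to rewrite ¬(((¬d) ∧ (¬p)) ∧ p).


De Morgan: the negation of a conjunction is the disjunction of the negations.
Distribute ¬ across ∧, flipping it to ∨, and negate each literal.

(d ∨ p) ∨ (¬p)


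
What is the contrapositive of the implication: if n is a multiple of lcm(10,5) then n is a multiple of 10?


The contrapositive of (P → Q) is (¬Q → ¬P); it is logically equivalent to the original.
Here P = 'n is a multiple of lcm(10,5)' and Q = 'n is a multiple of 10'.

If not (n is a multiple of 10), then not (n is a multiple of lcm(10,5)).


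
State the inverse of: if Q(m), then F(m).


The inverse of (P → Q) is (¬P → ¬Q). It is equivalent to the converse, not to the original.
Here P = 'Q(m)' and Q = 'F(m)'.

If not (Q(m)), then not (F(m)).


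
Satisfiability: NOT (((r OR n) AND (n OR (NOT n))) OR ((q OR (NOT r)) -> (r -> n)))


Check all 8 assignments over {n, q, r}:
n | q | r | φ
-------------
F | F | F | F
T | F | F | F
F | T | F | F
T | T | F | F
F | F | T | F
T | F | T | F
F | T | T | F
T | T | T | F
No assignment makes the formula true.

Unsatisfiable.


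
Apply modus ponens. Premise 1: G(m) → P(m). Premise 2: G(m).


Modus ponens: from (P → Q) and P, infer Q.
P = 'G(m)' is asserted, and P → Q holds, so Q follows.

P(m).


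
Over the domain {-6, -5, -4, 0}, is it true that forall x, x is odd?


Evaluate the predicate on each element: -6:False, -5:True, -4:False, 0:False.
Counterexample x = -6 fails the predicate.

False


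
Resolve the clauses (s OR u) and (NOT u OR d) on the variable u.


The clauses contain complementary literals u and NOTu.
Resolution eliminates this pair and disjoins the remaining literals (merging duplicates).

(s OR d)


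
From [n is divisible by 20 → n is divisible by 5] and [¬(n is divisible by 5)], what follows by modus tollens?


Modus tollens: from (P → Q) and ¬Q, infer ¬P.
Q = 'n is divisible by 5' is denied; since P → Q, P must also fail.

Not (n is divisible by 20).


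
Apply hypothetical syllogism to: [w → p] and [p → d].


Hypothetical syllogism: from (P → Q) and (Q → R), infer (P → R).
Chain the two implications through the shared middle term 'p'.

w → d


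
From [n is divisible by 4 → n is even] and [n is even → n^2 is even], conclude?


Hypothetical syllogism: from (P → Q) and (Q → R), infer (P → R).
Chain the two implications through the shared middle term 'n is even'.

n is divisible by 4 → n^2 is even


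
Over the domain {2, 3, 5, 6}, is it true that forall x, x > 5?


Evaluate the predicate on each element: 2:False, 3:False, 5:False, 6:True.
Counterexample x = 2 fails the predicate.

False


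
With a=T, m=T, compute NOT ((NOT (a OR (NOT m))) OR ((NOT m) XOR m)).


Substitute a=T, m=T:
NOT m = F
a OR (NOT m) = T OR F = T
NOT (a OR (NOT m)) = F
NOT m = F
(NOT m) XOR m = F XOR T = T
(NOT (a OR (NOT m))) OR ((NOT m) XOR m) = F OR T = T
NOT ((NOT (a OR (NOT m))) OR ((NOT m) XOR m)) = F

F


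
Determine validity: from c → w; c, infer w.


This matches the form of modus ponens: the conclusion follows in every model of the premises.

Valid.


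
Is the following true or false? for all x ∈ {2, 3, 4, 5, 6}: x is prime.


Evaluate the predicate on each element: 2:T, 3:T, 4:F, 5:T, 6:F.
Counterexample x = 4 fails the predicate.

F


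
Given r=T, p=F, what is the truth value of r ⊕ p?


Exclusive or is true when exactly one operand is true.
Substitute: r=T, p=F.
T ⊕ F evaluates to T.

T


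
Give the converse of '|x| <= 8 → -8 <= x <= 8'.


The converse of (P → Q) is (Q → P). It is not in general equivalent to the original.
Here P = '|x| <= 8' and Q = '-8 <= x <= 8'.

If -8 <= x <= 8, then |x| <= 8.


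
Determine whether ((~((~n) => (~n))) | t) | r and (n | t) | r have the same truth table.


Compare truth tables:
n | r | t | φ | ψ
-----------------
False | False | False | False | False
True | False | False | False | True
False | True | False | True | True
True | True | False | True | True
False | False | True | True | True
True | False | True | True | True
False | True | True | True | True
True | True | True | True | True
They differ at row 2 (n=True, r=False, t=False): φ=False but ψ=True.

No, they are not logically equivalent.


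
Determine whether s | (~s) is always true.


Build the truth table over {s}:
s | φ
-----
False | True
True | True
Every row evaluates to true.

Yes, it is a tautology.


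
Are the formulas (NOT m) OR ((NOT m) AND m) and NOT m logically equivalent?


Compare truth tables:
m | φ | ψ
---------
F | T | T
T | F | F
The columns φ and ψ agree on every row.

Yes, they are logically equivalent.


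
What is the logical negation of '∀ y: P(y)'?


¬(∀ x: φ) = ∃ x: ¬φ, and ¬(∃ x: φ) = ∀ x: ¬φ.
Apply to the universal statement.

∃ y: ¬(P(y))


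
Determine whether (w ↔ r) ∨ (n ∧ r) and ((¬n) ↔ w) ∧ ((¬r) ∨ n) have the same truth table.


Compare truth tables:
n | r | w | φ | ψ
-----------------
F | F | F | T | F
T | F | F | T | T
F | T | F | F | F
T | T | F | T | T
F | F | T | F | T
T | F | T | F | F
F | T | T | T | F
T | T | T | T | F
They differ at row 1 (n=F, r=F, w=F): φ=T but ψ=F.

No, they are not logically equivalent.


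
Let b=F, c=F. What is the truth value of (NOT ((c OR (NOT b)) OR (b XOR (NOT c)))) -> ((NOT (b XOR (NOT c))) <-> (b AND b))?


Substitute b=F, c=F:
… (earlier sub-steps elided)
NOT c = T
b XOR (NOT c) = F XOR T = T
(c OR (NOT b)) OR (b XOR (NOT c)) = T OR T = T
NOT ((c OR (NOT b)) OR (b XOR (NOT c))) = F
NOT c = T
b XOR (NOT c) = F XOR T = T
NOT (b XOR (NOT c)) = F
b AND b = F AND F = F
(NOT (b XOR (NOT c))) <-> (b AND b) = F <-> F = T
(NOT ((c OR (NOT b)) OR (b XOR (NOT c)))) -> ((NOT (b XOR (NOT c))) <-> (b AND b)) = F -> T = T

T


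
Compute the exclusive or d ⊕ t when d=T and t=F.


Exclusive or is true when exactly one operand is true.
Substitute: d=T, t=F.
T ⊕ F evaluates to T.

T


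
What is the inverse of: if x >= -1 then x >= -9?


The inverse of (P → Q) is (¬P → ¬Q). It is equivalent to the converse, not to the original.
Here P = 'x >= -1' and Q = 'x >= -9'.

If not (x >= -1), then not (x >= -9).


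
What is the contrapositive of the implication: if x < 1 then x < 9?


The contrapositive of (P → Q) is (¬Q → ¬P); it is logically equivalent to the original.
Here P = 'x < 1' and Q = 'x < 9'.

If not (x < 9), then not (x < 1).


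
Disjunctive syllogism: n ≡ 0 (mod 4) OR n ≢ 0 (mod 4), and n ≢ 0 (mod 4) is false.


Disjunctive syllogism: from (P ∨ Q) and ¬P, infer Q.
One disjunct, 'n ≢ 0 (mod 4)', is ruled out; the other must hold.

n ≡ 0 (mod 4)


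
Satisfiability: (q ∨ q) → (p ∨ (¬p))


Search for a satisfying assignment over {p, q}.
Try p=F, q=F: the formula evaluates to T.
A satisfying assignment exists.

Satisfiable.


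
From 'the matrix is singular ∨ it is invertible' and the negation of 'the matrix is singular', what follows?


Disjunctive syllogism: from (P ∨ Q) and ¬P, infer Q.
One disjunct, 'the matrix is singular', is ruled out; the other must hold.

it is invertible


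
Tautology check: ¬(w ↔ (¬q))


Build the truth table over {q, w}:
q | w | φ
---------
F | F | T
T | F | F
F | T | F
T | T | T
Counterexample at row 2: with q=T, w=F, the formula is F.

No, it is not a tautology.


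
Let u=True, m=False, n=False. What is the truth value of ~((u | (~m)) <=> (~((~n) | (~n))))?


Substitute u=True, m=False, n=False:
~m = True
u | (~m) = True | True = True
~n = True
~n = True
(~n) | (~n) = True | True = True
~((~n) | (~n)) = False
(u | (~m)) <=> (~((~n) | (~n))) = True <=> False = False
~((u | (~m)) <=> (~((~n) | (~n)))) = True

True


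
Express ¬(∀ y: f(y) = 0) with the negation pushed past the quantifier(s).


¬(∀ x: φ) = ∃ x: ¬φ, and ¬(∃ x: φ) = ∀ x: ¬φ.
Apply to the universal statement.

∃ y: ¬(f(y) = 0)


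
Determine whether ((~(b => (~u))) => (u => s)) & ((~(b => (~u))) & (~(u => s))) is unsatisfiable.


Truth table over {b, s, u}:
b | s | u | φ
-------------
False | False | False | False
True | False | False | False
False | True | False | False
True | True | False | False
False | False | True | False
True | False | True | False
False | True | True | False
True | True | True | False
Every row is false.

Yes, it is a contradiction.


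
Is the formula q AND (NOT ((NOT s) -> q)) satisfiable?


Check all 4 assignments over {q, s}:
q | s | φ
---------
F | F | F
T | F | F
F | T | F
T | T | F
No assignment makes the formula true.

Unsatisfiable.


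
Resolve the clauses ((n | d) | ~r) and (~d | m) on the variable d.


The clauses contain complementary literals d and ~d.
Resolution eliminates this pair and disjoins the remaining literals (merging duplicates).

((n | ~r) | m)


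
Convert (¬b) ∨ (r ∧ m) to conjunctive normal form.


Step 1: Distribute ∨ over ∧: (¬b) ∨ (r ∧ m) = ((¬b) ∨ r) ∧ ((¬b) ∨ m).

((¬b) ∨ r) ∧ ((¬b) ∨ m)


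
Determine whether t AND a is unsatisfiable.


Truth table over {a, t}:
a | t | φ
---------
F | F | F
T | F | F
F | T | F
T | T | T
Satisfying assignment at row 4: a=T, t=T gives T.

No, it is not a contradiction.


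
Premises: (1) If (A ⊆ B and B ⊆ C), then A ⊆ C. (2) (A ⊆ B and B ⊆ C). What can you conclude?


Modus ponens: from (P → Q) and P, infer Q.
P = '(A ⊆ B and B ⊆ C)' is asserted, and P → Q holds, so Q follows.

A ⊆ C.


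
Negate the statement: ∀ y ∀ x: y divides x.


Negation flips each quantifier (∀↔∃) and negates the inner predicate.
¬(∀ y ∀ x: φ) = ∃ y ∃ x: ¬φ.

∃ y ∃ x: ¬(y divides x)


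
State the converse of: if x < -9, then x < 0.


The converse of (P → Q) is (Q → P). It is not in general equivalent to the original.
Here P = 'x < -9' and Q = 'x < 0'.

If x < 0, then x < -9.


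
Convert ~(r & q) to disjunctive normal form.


Step 1: Apply De Morgan: ¬(r ∧ q) = ¬r ∨ ¬q.

(~r) | (~q)


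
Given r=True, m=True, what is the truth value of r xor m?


Exclusive or is true when exactly one operand is true.
Substitute: r=True, m=True.
True xor True evaluates to False.

False


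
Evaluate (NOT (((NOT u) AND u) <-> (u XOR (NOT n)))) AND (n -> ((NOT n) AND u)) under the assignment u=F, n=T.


Substitute u=F, n=T:
NOT u = T
(NOT u) AND u = T AND F = F
NOT n = F
u XOR (NOT n) = F XOR F = F
((NOT u) AND u) <-> (u XOR (NOT n)) = F <-> F = T
NOT (((NOT u) AND u) <-> (u XOR (NOT n))) = F
NOT n = F
(NOT n) AND u = F AND F = F
n -> ((NOT n) AND u) = T -> F = F
(NOT (((NOT u) AND u) <-> (u XOR (NOT n)))) AND (n -> ((NOT n) AND u)) = F AND F = F

F


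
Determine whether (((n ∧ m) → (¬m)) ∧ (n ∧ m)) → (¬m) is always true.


Build the truth table over {m, n}:
m | n | φ
---------
F | F | T
T | F | T
F | T | T
T | T | T
Every row evaluates to true.

Yes, it is a tautology.


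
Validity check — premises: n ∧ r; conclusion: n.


This matches the form of conjunction elimination: the conclusion follows in every model of the premises.

Valid.


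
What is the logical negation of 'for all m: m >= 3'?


¬(for all x: φ) = there exists x: ¬φ, and ¬(there exists x: φ) = for all x: ¬φ.
Apply to the universal statement.

there exists m: NOT(m >= 3)


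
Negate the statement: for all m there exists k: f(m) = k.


Negation flips each quantifier (∀↔∃) and negates the inner predicate.
¬(for all m there exists k: φ) = there exists m for all k: ¬φ.

there exists m for all k: NOT(f(m) = k)


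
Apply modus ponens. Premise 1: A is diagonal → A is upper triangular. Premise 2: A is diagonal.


Modus ponens: from (P → Q) and P, infer Q.
P = 'A is diagonal' is asserted, and P → Q holds, so Q follows.

A is upper triangular.


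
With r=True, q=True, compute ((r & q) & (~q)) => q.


Substitute r=True, q=True:
r & q = True & True = True
~q = False
(r & q) & (~q) = True & False = False
((r & q) & (~q)) => q = False => True = True

True


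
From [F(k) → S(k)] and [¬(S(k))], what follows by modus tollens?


Modus tollens: from (P → Q) and ¬Q, infer ¬P.
Q = 'S(k)' is denied; since P → Q, P must also fail.

Not (F(k)).


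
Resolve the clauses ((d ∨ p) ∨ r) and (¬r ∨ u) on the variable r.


The clauses contain complementary literals r and ¬r.
Resolution eliminates this pair and disjoins the remaining literals (merging duplicates).

((d ∨ p) ∨ u)


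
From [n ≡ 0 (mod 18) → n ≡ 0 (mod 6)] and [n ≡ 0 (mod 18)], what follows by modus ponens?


Modus ponens: from (P → Q) and P, infer Q.
P = 'n ≡ 0 (mod 18)' is asserted, and P → Q holds, so Q follows.

n ≡ 0 (mod 6).


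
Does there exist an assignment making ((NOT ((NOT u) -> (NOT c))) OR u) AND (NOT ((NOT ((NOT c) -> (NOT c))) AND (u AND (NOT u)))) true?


Search for a satisfying assignment over {c, u}.
Try c=T, u=F: the formula evaluates to T.
A satisfying assignment exists.

Satisfiable.


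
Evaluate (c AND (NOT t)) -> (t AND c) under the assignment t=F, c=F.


Substitute t=F, c=F:
NOT t = T
c AND (NOT t) = F AND T = F
t AND c = F AND F = F
(c AND (NOT t)) -> (t AND c) = F -> F = T

T


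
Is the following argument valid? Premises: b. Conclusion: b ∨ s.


This matches the form of disjunction introduction: the conclusion follows in every model of the premises.

Valid.


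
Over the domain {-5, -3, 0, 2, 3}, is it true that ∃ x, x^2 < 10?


Evaluate the predicate on each element: -5:F, -3:T, 0:T, 2:T, 3:T.
Witness x = -3 satisfies the predicate.

T


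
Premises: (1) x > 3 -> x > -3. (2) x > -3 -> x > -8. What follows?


Hypothetical syllogism: from (P → Q) and (Q → R), infer (P → R).
Chain the two implications through the shared middle term 'x > -3'.

x > 3 -> x > -8


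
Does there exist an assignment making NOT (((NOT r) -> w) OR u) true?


Search for a satisfying assignment over {r, u, w}.
Try r=F, u=F, w=F: the formula evaluates to T.
A satisfying assignment exists.

Satisfiable.


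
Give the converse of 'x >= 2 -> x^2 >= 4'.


The converse of (P → Q) is (Q → P). It is not in general equivalent to the original.
Here P = 'x >= 2' and Q = 'x^2 >= 4'.

If x^2 >= 4, then x >= 2.


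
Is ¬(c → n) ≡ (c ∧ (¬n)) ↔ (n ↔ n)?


Compare truth tables:
c | n | φ | ψ
-------------
F | F | F | F
T | F | T | T
F | T | F | F
T | T | F | F
The columns φ and ψ agree on every row.

Yes, they are logically equivalent.


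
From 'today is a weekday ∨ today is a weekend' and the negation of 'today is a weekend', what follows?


Disjunctive syllogism: from (P ∨ Q) and ¬P, infer Q.
One disjunct, 'today is a weekend', is ruled out; the other must hold.

today is a weekday


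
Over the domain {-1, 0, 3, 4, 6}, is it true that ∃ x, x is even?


Evaluate the predicate on each element: -1:F, 0:T, 3:F, 4:T, 6:T.
Witness x = 0 satisfies the predicate.

T


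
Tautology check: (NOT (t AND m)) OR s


Build the truth table over {m, s, t}:
m | s | t | φ
-------------
F | F | F | T
T | F | F | T
F | T | F | T
T | T | F | T
F | F | T | T
T | F | T | F
F | T | T | T
T | T | T | T
Counterexample at row 6: with m=T, s=F, t=T, the formula is F.

No, it is not a tautology.


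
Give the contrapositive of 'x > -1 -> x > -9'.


The contrapositive of (P → Q) is (¬Q → ¬P); it is logically equivalent to the original.
Here P = 'x > -1' and Q = 'x > -9'.

If not (x > -9), then not (x > -1).


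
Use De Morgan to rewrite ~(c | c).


De Morgan: the negation of a disjunction is the conjunction of the negations.
Distribute ~ across |, flipping it to &, and negate each literal.

(~c) & (~c)


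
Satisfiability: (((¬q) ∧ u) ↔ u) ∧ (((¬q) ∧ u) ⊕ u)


Check all 4 assignments over {q, u}:
q | u | φ
---------
F | F | F
T | F | F
F | T | F
T | T | F
No assignment makes the formula true.

Unsatisfiable.


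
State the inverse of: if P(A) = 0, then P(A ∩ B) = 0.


The inverse of (P → Q) is (¬P → ¬Q). It is equivalent to the converse, not to the original.
Here P = 'P(A) = 0' and Q = 'P(A ∩ B) = 0'.

If not (P(A) = 0), then not (P(A ∩ B) = 0).


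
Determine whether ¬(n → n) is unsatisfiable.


Truth table over {n}:
n | φ
-----
F | F
T | F
Every row is false.

Yes, it is a contradiction.


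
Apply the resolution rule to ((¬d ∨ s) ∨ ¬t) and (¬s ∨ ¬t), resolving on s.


The clauses contain complementary literals s and ¬s.
Resolution eliminates this pair and disjoins the remaining literals (merging duplicates).

(¬t ∨ ¬d)


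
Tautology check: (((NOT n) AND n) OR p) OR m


Build the truth table over {m, n, p}:
m | n | p | φ
-------------
F | F | F | F
T | F | F | T
F | T | F | F
T | T | F | T
F | F | T | T
T | F | T | T
F | T | T | T
T | T | T | T
Counterexample at row 1: with m=F, n=F, p=F, the formula is F.

No, it is not a tautology.


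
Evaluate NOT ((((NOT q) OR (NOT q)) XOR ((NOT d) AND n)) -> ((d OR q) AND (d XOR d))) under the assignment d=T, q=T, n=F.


Substitute d=T, q=T, n=F:
… (earlier sub-steps elided)
NOT q = F
(NOT q) OR (NOT q) = F OR F = F
NOT d = F
(NOT d) AND n = F AND F = F
((NOT q) OR (NOT q)) XOR ((NOT d) AND n) = F XOR F = F
d OR q = T OR T = T
d XOR d = T XOR T = F
(d OR q) AND (d XOR d) = T AND F = F
(((NOT q) OR (NOT q)) XOR ((NOT d) AND n)) -> ((d OR q) AND (d XOR d)) = F -> F = T
NOT ((((NOT q) OR (NOT q)) XOR ((NOT d) AND n)) -> ((d OR q) AND (d XOR d))) = F

F


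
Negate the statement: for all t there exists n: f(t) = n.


Negation flips each quantifier (∀↔∃) and negates the inner predicate.
¬(for all t there exists n: φ) = there exists t for all n: ¬φ.

there exists t for all n: NOT(f(t) = n)


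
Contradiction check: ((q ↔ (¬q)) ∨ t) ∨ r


Truth table over {q, r, t}:
q | r | t | φ
-------------
F | F | F | F
T | F | F | F
F | T | F | T
T | T | F | T
F | F | T | T
T | F | T | T
F | T | T | T
T | T | T | T
Satisfying assignment at row 3: q=F, r=T, t=F gives T.

No, it is not a contradiction.


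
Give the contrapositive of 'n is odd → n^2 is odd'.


The contrapositive of (P → Q) is (¬Q → ¬P); it is logically equivalent to the original.
Here P = 'n is odd' and Q = 'n^2 is odd'.

If not (n^2 is odd), then not (n is odd).


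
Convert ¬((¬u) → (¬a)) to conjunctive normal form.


Step 1: Rewrite (¬u) → (¬a) as ¬(¬u) ∨ (¬a).
Step 2: Negate: ¬(¬(¬u) ∨ (¬a)) = (¬u) ∧ ¬(¬a) (De Morgan + double negation).
Step 3: Eliminate any double negations (¬¬X = X).

(¬u) ∧ a


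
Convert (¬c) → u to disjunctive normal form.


Step 1: Rewrite (¬c) → u as ¬(¬c) ∨ u.
Step 2: Eliminate any double negations (¬¬X = X).

c ∨ u


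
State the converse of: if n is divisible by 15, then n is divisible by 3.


The converse of (P → Q) is (Q → P). It is not in general equivalent to the original.
Here P = 'n is divisible by 15' and Q = 'n is divisible by 3'.

If n is divisible by 3, then n is divisible by 15.


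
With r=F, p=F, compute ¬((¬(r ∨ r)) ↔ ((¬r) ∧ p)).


Substitute r=F, p=F:
r ∨ r = F ∨ F = F
¬(r ∨ r) = T
¬r = T
(¬r) ∧ p = T ∧ F = F
(¬(r ∨ r)) ↔ ((¬r) ∧ p) = T ↔ F = F
¬((¬(r ∨ r)) ↔ ((¬r) ∧ p)) = T

T


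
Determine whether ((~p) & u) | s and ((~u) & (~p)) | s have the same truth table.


Compare truth tables:
p | s | u | φ | ψ
-----------------
False | False | False | False | True
True | False | False | False | False
False | True | False | True | True
True | True | False | True | True
False | False | True | True | False
True | False | True | False | False
False | True | True | True | True
True | True | True | True | True
They differ at row 1 (p=False, s=False, u=False): φ=False but ψ=True.

No, they are not logically equivalent.


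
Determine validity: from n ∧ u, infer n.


This matches the form of conjunction elimination: the conclusion follows in every model of the premises.

Valid.


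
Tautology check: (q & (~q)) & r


Build the truth table over {q, r}:
q | r | φ
---------
False | False | False
True | False | False
False | True | False
True | True | False
Counterexample at row 1: with q=False, r=False, the formula is False.

No, it is not a tautology.


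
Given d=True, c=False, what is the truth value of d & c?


Conjunction is true only when both operands are true.
Substitute: d=True, c=False.
True & False evaluates to False.

False


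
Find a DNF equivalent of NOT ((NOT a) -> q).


Step 1: Rewrite implication then negate: ¬(¬(¬a) ∨ q) = (¬a) ∧ ¬q.

(NOT a) AND (NOT q)


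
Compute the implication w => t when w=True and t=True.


Implication is false only when antecedent is true and consequent is false.
Substitute: w=True, t=True.
True => True evaluates to True.

True


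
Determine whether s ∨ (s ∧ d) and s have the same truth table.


Compare truth tables:
d | s | φ | ψ
-------------
F | F | F | F
T | F | F | F
F | T | T | T
T | T | T | T
The columns φ and ψ agree on every row.

Yes, they are logically equivalent.


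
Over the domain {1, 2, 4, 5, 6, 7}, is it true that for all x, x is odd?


Evaluate the predicate on each element: 1:T, 2:F, 4:F, 5:T, 6:F, 7:T.
Counterexample x = 2 fails the predicate.

F


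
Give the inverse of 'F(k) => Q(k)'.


The inverse of (P → Q) is (¬P → ¬Q). It is equivalent to the converse, not to the original.
Here P = 'F(k)' and Q = 'Q(k)'.

If not (F(k)), then not (Q(k)).


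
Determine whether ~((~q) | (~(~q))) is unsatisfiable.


Truth table over {q}:
q | φ
-----
False | False
True | False
Every row is false.

Yes, it is a contradiction.


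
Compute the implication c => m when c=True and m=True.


Implication is false only when antecedent is true and consequent is false.
Substitute: c=True, m=True.
True => True evaluates to True.

True


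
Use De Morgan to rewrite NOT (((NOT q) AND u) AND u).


De Morgan: the negation of a conjunction is the disjunction of the negations.
Distribute NOT across AND, flipping it to OR, and negate each literal.

(q OR (NOT u)) OR (NOT u)


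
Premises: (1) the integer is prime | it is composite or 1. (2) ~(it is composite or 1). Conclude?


Disjunctive syllogism: from (P ∨ Q) and ¬P, infer Q.
One disjunct, 'it is composite or 1', is ruled out; the other must hold.

the integer is prime


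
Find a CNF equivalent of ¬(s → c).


Step 1: Rewrite s → c as ¬s ∨ c.
Step 2: Negate: ¬(¬s ∨ c) = s ∧ ¬c (De Morgan + double negation).

s ∧ (¬c)
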